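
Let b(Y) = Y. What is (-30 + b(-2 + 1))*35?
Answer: -1085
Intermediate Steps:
(-30 + b(-2 + 1))*35 = (-30 + (-2 + 1))*35 = (-30 - 1)*35 = -31*35 = -1085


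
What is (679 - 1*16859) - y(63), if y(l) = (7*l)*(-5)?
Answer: -13975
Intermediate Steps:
y(l) = -35*l
(679 - 1*16859) - y(63) = (679 - 1*16859) - (-35)*63 = (679 - 16859) - 1*(-2205) = -16180 + 2205 = -13975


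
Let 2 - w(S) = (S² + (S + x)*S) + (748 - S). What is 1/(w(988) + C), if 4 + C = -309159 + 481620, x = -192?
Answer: -1/1589893 ≈ -6.2897e-7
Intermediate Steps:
w(S) = -746 + S - S² - S*(-192 + S) (w(S) = 2 - ((S² + (S - 192)*S) + (748 - S)) = 2 - ((S² + (-192 + S)*S) + (748 - S)) = 2 - ((S² + S*(-192 + S)) + (748 - S)) = 2 - (748 + S² - S + S*(-192 + S)) = 2 + (-748 + S - S² - S*(-192 + S)) = -746 + S - S² - S*(-192 + S))
C = 172457 (C = -4 + (-309159 + 481620) = -4 + 172461 = 172457)
1/(w(988) + C) = 1/((-746 - 2*988² + 193*988) + 172457) = 1/((-746 - 2*976144 + 190684) + 172457) = 1/((-746 - 1952288 + 190684) + 172457) = 1/(-1762350 + 172457) = 1/(-1589893) = -1/1589893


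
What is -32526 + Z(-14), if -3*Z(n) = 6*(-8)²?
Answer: -32654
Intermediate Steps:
Z(n) = -128 (Z(n) = -2*(-8)² = -2*64 = -⅓*384 = -128)
-32526 + Z(-14) = -32526 - 128 = -32654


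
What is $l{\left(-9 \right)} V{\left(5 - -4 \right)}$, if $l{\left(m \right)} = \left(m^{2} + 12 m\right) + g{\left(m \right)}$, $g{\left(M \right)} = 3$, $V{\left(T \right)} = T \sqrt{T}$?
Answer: $-648$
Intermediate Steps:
$V{\left(T \right)} = T^{\frac{3}{2}}$
$l{\left(m \right)} = 3 + m^{2} + 12 m$ ($l{\left(m \right)} = \left(m^{2} + 12 m\right) + 3 = 3 + m^{2} + 12 m$)
$l{\left(-9 \right)} V{\left(5 - -4 \right)} = \left(3 + \left(-9\right)^{2} + 12 \left(-9\right)\right) \left(5 - -4\right)^{\frac{3}{2}} = \left(3 + 81 - 108\right) \left(5 + 4\right)^{\frac{3}{2}} = - 24 \cdot 9^{\frac{3}{2}} = \left(-24\right) 27 = -648$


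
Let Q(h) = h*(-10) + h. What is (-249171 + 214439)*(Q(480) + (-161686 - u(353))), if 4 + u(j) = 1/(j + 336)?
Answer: 3972485663428/689 ≈ 5.7656e+9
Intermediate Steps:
Q(h) = -9*h (Q(h) = -10*h + h = -9*h)
u(j) = -4 + 1/(336 + j) (u(j) = -4 + 1/(j + 336) = -4 + 1/(336 + j))
(-249171 + 214439)*(Q(480) + (-161686 - u(353))) = (-249171 + 214439)*(-9*480 + (-161686 - (-1343 - 4*353)/(336 + 353))) = -34732*(-4320 + (-161686 - (-1343 - 1412)/689)) = -34732*(-4320 + (-161686 - (-2755)/689)) = -34732*(-4320 + (-161686 - 1*(-2755/689))) = -34732*(-4320 + (-161686 + 2755/689)) = -34732*(-4320 - 111398899/689) = -34732*(-114375379/689) = 3972485663428/689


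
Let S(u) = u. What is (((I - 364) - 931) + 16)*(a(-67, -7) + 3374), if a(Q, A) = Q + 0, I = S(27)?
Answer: -4140364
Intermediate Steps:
I = 27
a(Q, A) = Q
(((I - 364) - 931) + 16)*(a(-67, -7) + 3374) = (((27 - 364) - 931) + 16)*(-67 + 3374) = ((-337 - 931) + 16)*3307 = (-1268 + 16)*3307 = -1252*3307 = -4140364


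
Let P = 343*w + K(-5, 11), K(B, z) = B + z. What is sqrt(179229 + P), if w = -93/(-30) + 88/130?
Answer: sqrt(3050965190)/130 ≈ 424.89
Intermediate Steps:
w = 491/130 (w = -93*(-1/30) + 88*(1/130) = 31/10 + 44/65 = 491/130 ≈ 3.7769)
P = 169193/130 (P = 343*(491/130) + (-5 + 11) = 168413/130 + 6 = 169193/130 ≈ 1301.5)
sqrt(179229 + P) = sqrt(179229 + 169193/130) = sqrt(23468963/130) = sqrt(3050965190)/130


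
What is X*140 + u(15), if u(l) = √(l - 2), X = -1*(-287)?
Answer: 40180 + √13 ≈ 40184.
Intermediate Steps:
X = 287
u(l) = √(-2 + l)
X*140 + u(15) = 287*140 + √(-2 + 15) = 40180 + √13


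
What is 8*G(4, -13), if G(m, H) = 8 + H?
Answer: -40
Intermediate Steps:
8*G(4, -13) = 8*(8 - 13) = 8*(-5) = -40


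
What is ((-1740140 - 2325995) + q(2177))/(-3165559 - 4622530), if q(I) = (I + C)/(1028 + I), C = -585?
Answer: 13031961083/24960825245 ≈ 0.52210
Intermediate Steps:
q(I) = (-585 + I)/(1028 + I) (q(I) = (I - 585)/(1028 + I) = (-585 + I)/(1028 + I))
((-1740140 - 2325995) + q(2177))/(-3165559 - 4622530) = ((-1740140 - 2325995) + (-585 + 2177)/(1028 + 2177))/(-3165559 - 4622530) = (-4066135 + 1592/3205)/(-7788089) = (-4066135 + (1/3205)*1592)*(-1/7788089) = (-4066135 + 1592/3205)*(-1/7788089) = -13031961083/3205*(-1/7788089) = 13031961083/24960825245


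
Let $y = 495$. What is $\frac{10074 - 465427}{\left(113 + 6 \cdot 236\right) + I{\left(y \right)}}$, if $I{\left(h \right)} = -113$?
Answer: $- \frac{455353}{1416} \approx -321.58$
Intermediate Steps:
$\frac{10074 - 465427}{\left(113 + 6 \cdot 236\right) + I{\left(y \right)}} = \frac{10074 - 465427}{\left(113 + 6 \cdot 236\right) - 113} = - \frac{455353}{\left(113 + 1416\right) - 113} = - \frac{455353}{1529 - 113} = - \frac{455353}{1416}$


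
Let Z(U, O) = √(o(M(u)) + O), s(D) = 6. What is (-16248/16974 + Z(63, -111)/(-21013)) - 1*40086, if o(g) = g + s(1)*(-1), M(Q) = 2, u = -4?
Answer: -113406002/2829 - I*√115/21013 ≈ -40087.0 - 0.00051034*I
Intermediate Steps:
o(g) = -6 + g (o(g) = g + 6*(-1) = g - 6 = -6 + g)
Z(U, O) = √(-4 + O) (Z(U, O) = √((-6 + 2) + O) = √(-4 + O))
(-16248/16974 + Z(63, -111)/(-21013)) - 1*40086 = (-16248/16974 + √(-4 - 111)/(-21013)) - 1*40086 = (-16248*1/16974 + √(-115)*(-1/21013)) - 40086 = (-2708/2829 + (I*√115)*(-1/21013)) - 40086 = (-2708/2829 - I*√115/21013) - 40086 = -113406002/2829 - I*√115/21013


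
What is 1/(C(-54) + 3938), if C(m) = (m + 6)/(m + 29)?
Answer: 25/98498 ≈ 0.00025381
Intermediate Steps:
C(m) = (6 + m)/(29 + m)
1/(C(-54) + 3938) = 1/((6 - 54)/(29 - 54) + 3938) = 1/(-48/(-25) + 3938) = 1/(-1/25*(-48) + 3938) = 1/(48/25 + 3938) = 1/(98498/25) = 25/98498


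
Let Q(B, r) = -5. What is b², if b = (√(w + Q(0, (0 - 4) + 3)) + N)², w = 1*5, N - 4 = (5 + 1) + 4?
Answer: 38416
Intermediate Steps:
N = 14 (N = 4 + ((5 + 1) + 4) = 4 + (6 + 4) = 4 + 10 = 14)
w = 5
b = 196 (b = (√(5 - 5) + 14)² = (√0 + 14)² = (0 + 14)² = 14² = 196)
b² = 196² = 38416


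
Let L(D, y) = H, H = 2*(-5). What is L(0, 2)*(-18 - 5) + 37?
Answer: 267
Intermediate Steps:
H = -10
L(D, y) = -10
L(0, 2)*(-18 - 5) + 37 = -10*(-18 - 5) + 37 = -10*(-23) + 37 = 230 + 37 = 267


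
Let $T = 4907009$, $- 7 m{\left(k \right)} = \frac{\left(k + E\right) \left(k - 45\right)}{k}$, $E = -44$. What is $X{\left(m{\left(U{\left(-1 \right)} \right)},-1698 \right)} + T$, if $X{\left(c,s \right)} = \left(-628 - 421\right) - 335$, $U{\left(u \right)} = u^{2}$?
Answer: $4905625$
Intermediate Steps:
$m{\left(k \right)} = - \frac{\left(-45 + k\right) \left(-44 + k\right)}{7 k}$ ($m{\left(k \right)} = - \frac{\left(k - 44\right) \left(k - 45\right) \frac{1}{k}}{7} = - \frac{\left(-44 + k\right) \left(-45 + k\right) \frac{1}{k}}{7} = - \frac{\left(-45 + k\right) \left(-44 + k\right) \frac{1}{k}}{7} = - \frac{\frac{1}{k} \left(-45 + k\right) \left(-44 + k\right)}{7} = - \frac{\left(-45 + k\right) \left(-44 + k\right)}{7 k}$)
$X{\left(c,s \right)} = -1384$ ($X{\left(c,s \right)} = -1049 - 335 = -1384$)
$X{\left(m{\left(U{\left(-1 \right)} \right)},-1698 \right)} + T = -1384 + 4907009 = 4905625$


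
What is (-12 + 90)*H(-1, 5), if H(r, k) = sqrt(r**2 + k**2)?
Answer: 78*sqrt(26) ≈ 397.72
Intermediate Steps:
H(r, k) = sqrt(k**2 + r**2)
(-12 + 90)*H(-1, 5) = (-12 + 90)*sqrt(5**2 + (-1)**2) = 78*sqrt(25 + 1) = 78*sqrt(26)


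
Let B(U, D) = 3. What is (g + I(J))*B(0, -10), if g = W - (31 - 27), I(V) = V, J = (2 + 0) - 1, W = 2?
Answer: -3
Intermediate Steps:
J = 1 (J = 2 - 1 = 1)
g = -2 (g = 2 - (31 - 27) = 2 - 1*4 = 2 - 4 = -2)
(g + I(J))*B(0, -10) = (-2 + 1)*3 = -1*3 = -3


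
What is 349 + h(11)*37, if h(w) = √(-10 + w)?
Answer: 386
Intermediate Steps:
349 + h(11)*37 = 349 + √(-10 + 11)*37 = 349 + √1*37 = 349 + 1*37 = 349 + 37 = 386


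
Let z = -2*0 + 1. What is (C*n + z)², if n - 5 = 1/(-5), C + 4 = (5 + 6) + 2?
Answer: 48841/25 ≈ 1953.6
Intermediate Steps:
C = 9 (C = -4 + ((5 + 6) + 2) = -4 + (11 + 2) = -4 + 13 = 9)
z = 1 (z = 0 + 1 = 1)
n = 24/5 (n = 5 + 1/(-5) = 5 + 1*(-⅕) = 5 - ⅕ = 24/5 ≈ 4.8000)
(C*n + z)² = (9*(24/5) + 1)² = (216/5 + 1)² = (221/5)² = 48841/25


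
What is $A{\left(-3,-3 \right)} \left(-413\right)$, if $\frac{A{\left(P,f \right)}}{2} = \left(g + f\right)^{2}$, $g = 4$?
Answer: $-826$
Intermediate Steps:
$A{\left(P,f \right)} = 2 \left(4 + f\right)^{2}$
$A{\left(-3,-3 \right)} \left(-413\right) = 2 \left(4 - 3\right)^{2} \left(-413\right) = 2 \cdot 1^{2} \left(-413\right) = 2 \cdot 1 \left(-413\right) = 2 \left(-413\right) = -826$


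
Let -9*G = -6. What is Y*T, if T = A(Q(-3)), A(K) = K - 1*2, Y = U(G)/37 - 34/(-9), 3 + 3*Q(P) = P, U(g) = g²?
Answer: -5048/333 ≈ -15.159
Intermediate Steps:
G = ⅔ (G = -⅑*(-6) = ⅔ ≈ 0.66667)
Q(P) = -1 + P/3
Y = 1262/333 (Y = (⅔)²/37 - 34/(-9) = (4/9)*(1/37) - 34*(-⅑) = 4/333 + 34/9 = 1262/333 ≈ 3.7898)
A(K) = -2 + K (A(K) = K - 2 = -2 + K)
T = -4 (T = -2 + (-1 + (⅓)*(-3)) = -2 + (-1 - 1) = -2 - 2 = -4)
Y*T = (1262/333)*(-4) = -5048/333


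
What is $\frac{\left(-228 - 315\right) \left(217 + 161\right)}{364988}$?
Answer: $- \frac{102627}{182494} \approx -0.56236$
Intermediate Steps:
$\frac{\left(-228 - 315\right) \left(217 + 161\right)}{364988} = \left(-543\right) 378 \cdot \frac{1}{364988} = \left(-205254\right) \frac{1}{364988} = - \frac{102627}{182494}$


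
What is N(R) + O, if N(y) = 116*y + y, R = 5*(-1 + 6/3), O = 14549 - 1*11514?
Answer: 3620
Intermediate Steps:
O = 3035 (O = 14549 - 11514 = 3035)
R = 5 (R = 5*(-1 + 6*(⅓)) = 5*(-1 + 2) = 5*1 = 5)
N(y) = 117*y
N(R) + O = 117*5 + 3035 = 585 + 3035 = 3620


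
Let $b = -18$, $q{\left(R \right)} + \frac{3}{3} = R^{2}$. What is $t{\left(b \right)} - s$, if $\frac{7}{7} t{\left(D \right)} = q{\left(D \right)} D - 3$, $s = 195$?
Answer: $-6012$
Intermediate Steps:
$q{\left(R \right)} = -1 + R^{2}$
$t{\left(D \right)} = -3 + D \left(-1 + D^{2}\right)$ ($t{\left(D \right)} = \left(-1 + D^{2}\right) D - 3 = D \left(-1 + D^{2}\right) - 3 = -3 + D \left(-1 + D^{2}\right)$)
$t{\left(b \right)} - s = \left(-3 + \left(-18\right)^{3} - -18\right) - 195 = \left(-3 - 5832 + 18\right) - 195 = -5817 - 195 = -6012$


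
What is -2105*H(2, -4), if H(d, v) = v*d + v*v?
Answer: -16840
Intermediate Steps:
H(d, v) = v**2 + d*v (H(d, v) = d*v + v**2 = v**2 + d*v)
-2105*H(2, -4) = -(-8420)*(2 - 4) = -(-8420)*(-2) = -2105*8 = -16840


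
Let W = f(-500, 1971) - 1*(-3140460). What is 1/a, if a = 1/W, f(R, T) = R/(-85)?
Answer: 53387920/17 ≈ 3.1405e+6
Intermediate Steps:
f(R, T) = -R/85 (f(R, T) = R*(-1/85) = -R/85)
W = 53387920/17 (W = -1/85*(-500) - 1*(-3140460) = 100/17 + 3140460 = 53387920/17 ≈ 3.1405e+6)
a = 17/53387920 (a = 1/(53387920/17) = 17/53387920 ≈ 3.1842e-7)
1/a = 1/(17/53387920) = 53387920/17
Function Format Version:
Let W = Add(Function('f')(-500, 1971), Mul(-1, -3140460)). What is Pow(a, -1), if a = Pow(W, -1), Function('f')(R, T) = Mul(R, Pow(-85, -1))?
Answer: Rational(53387920, 17) ≈ 3.1405e+6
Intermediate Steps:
Function('f')(R, T) = Mul(Rational(-1, 85), R) (Function('f')(R, T) = Mul(R, Rational(-1, 85)) = Mul(Rational(-1, 85), R))
W = Rational(53387920, 17) (W = Add(Mul(Rational(-1, 85), -500), Mul(-1, -3140460)) = Add(Rational(100, 17), 3140460) = Rational(53387920, 17) ≈ 3.1405e+6)
a = Rational(17, 53387920) (a = Pow(Rational(53387920, 17), -1) = Rational(17, 53387920) ≈ 3.1842e-7)
Pow(a, -1) = Pow(Rational(17, 53387920), -1) = Rational(53387920, 17)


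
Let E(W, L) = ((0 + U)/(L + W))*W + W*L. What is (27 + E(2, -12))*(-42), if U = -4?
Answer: -798/5 ≈ -159.60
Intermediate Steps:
E(W, L) = L*W - 4*W/(L + W) (E(W, L) = ((0 - 4)/(L + W))*W + W*L = (-4/(L + W))*W + L*W = -4*W/(L + W) + L*W = L*W - 4*W/(L + W))
(27 + E(2, -12))*(-42) = (27 + 2*(-4 + (-12)**2 - 12*2)/(-12 + 2))*(-42) = (27 + 2*(-4 + 144 - 24)/(-10))*(-42) = (27 + 2*(-1/10)*116)*(-42) = (27 - 116/5)*(-42) = (19/5)*(-42) = -798/5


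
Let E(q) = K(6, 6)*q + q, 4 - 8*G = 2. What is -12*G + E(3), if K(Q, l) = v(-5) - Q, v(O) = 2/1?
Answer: -12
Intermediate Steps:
v(O) = 2 (v(O) = 2*1 = 2)
G = ¼ (G = ½ - ⅛*2 = ½ - ¼ = ¼ ≈ 0.25000)
K(Q, l) = 2 - Q
E(q) = -3*q (E(q) = (2 - 1*6)*q + q = (2 - 6)*q + q = -4*q + q = -3*q)
-12*G + E(3) = -12*¼ - 3*3 = -3 - 9 = -12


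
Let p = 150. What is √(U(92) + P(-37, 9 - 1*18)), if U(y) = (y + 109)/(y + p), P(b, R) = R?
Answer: I*√3954/22 ≈ 2.8582*I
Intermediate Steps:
U(y) = (109 + y)/(150 + y) (U(y) = (y + 109)/(y + 150) = (109 + y)/(150 + y))
√(U(92) + P(-37, 9 - 1*18)) = √((109 + 92)/(150 + 92) + (9 - 1*18)) = √(201/242 + (9 - 18)) = √((1/242)*201 - 9) = √(201/242 - 9) = √(-1977/242) = I*√3954/22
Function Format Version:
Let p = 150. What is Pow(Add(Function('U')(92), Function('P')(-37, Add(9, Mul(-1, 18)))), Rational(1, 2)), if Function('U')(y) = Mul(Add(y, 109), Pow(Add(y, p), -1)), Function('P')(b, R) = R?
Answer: Mul(Rational(1, 22), I, Pow(3954, Rational(1, 2))) ≈ Mul(2.8582, I)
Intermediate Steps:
Function('U')(y) = Mul(Pow(Add(150, y), -1), Add(109, y)) (Function('U')(y) = Mul(Add(y, 109), Pow(Add(y, 150), -1)) = Mul(Add(109, y), Pow(Add(150, y), -1)) = Mul(Pow(Add(150, y), -1), Add(109, y)))
Pow(Add(Function('U')(92), Function('P')(-37, Add(9, Mul(-1, 18)))), Rational(1, 2)) = Pow(Add(Mul(Pow(Add(150, 92), -1), Add(109, 92)), Add(9, Mul(-1, 18))), Rational(1, 2)) = Pow(Add(Mul(Pow(242, -1), 201), Add(9, -18)), Rational(1, 2)) = Pow(Add(Mul(Rational(1, 242), 201), -9), Rational(1, 2)) = Pow(Add(Rational(201, 242), -9), Rational(1, 2)) = Pow(Rational(-1977, 242), Rational(1, 2)) = Mul(Rational(1, 22), I, Pow(3954, Rational(1, 2)))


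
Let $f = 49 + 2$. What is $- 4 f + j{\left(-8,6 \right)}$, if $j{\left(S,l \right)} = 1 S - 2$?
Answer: $-214$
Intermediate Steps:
$j{\left(S,l \right)} = -2 + S$ ($j{\left(S,l \right)} = S - 2 = -2 + S$)
$f = 51$
$- 4 f + j{\left(-8,6 \right)} = \left(-4\right) 51 - 10 = -204 - 10 = -214$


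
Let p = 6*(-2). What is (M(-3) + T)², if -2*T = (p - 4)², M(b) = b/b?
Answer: 16129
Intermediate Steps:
p = -12
M(b) = 1
T = -128 (T = -(-12 - 4)²/2 = -½*(-16)² = -½*256 = -128)
(M(-3) + T)² = (1 - 128)² = (-127)² = 16129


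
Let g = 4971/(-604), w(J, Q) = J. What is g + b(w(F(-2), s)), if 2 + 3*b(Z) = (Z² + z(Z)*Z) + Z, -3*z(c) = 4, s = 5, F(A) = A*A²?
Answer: 72437/5436 ≈ 13.325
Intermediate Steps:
F(A) = A³
z(c) = -4/3 (z(c) = -⅓*4 = -4/3)
b(Z) = -⅔ - Z/9 + Z²/3 (b(Z) = -⅔ + ((Z² - 4*Z/3) + Z)/3 = -⅔ + (Z² - Z/3)/3 = -⅔ + (-Z/9 + Z²/3) = -⅔ - Z/9 + Z²/3)
g = -4971/604 (g = 4971*(-1/604) = -4971/604 ≈ -8.2301)
g + b(w(F(-2), s)) = -4971/604 + (-⅔ - ⅑*(-2)³ + ((-2)³)²/3) = -4971/604 + (-⅔ - ⅑*(-8) + (⅓)*(-8)²) = -4971/604 + (-⅔ + 8/9 + (⅓)*64) = -4971/604 + (-⅔ + 8/9 + 64/3) = -4971/604 + 194/9 = 72437/5436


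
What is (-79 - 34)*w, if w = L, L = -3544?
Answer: 400472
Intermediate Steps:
w = -3544
(-79 - 34)*w = (-79 - 34)*(-3544) = -113*(-3544) = 400472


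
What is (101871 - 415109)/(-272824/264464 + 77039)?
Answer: -10355021804/2546721159 ≈ -4.0660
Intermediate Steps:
(101871 - 415109)/(-272824/264464 + 77039) = -313238/(-272824*1/264464 + 77039) = -313238/(-34103/33058 + 77039) = -313238/2546721159/33058 = -313238*33058/2546721159 = -10355021804/2546721159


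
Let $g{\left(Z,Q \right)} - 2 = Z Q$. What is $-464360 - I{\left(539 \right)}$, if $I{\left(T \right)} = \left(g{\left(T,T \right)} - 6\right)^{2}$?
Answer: $-84400591649$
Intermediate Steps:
$g{\left(Z,Q \right)} = 2 + Q Z$ ($g{\left(Z,Q \right)} = 2 + Z Q = 2 + Q Z$)
$I{\left(T \right)} = \left(-4 + T^{2}\right)^{2}$ ($I{\left(T \right)} = \left(\left(2 + T T\right) - 6\right)^{2} = \left(\left(2 + T^{2}\right) - 6\right)^{2} = \left(-4 + T^{2}\right)^{2}$)
$-464360 - I{\left(539 \right)} = -464360 - \left(-4 + 539^{2}\right)^{2} = -464360 - \left(-4 + 290521\right)^{2} = -464360 - 290517^{2} = -464360 - 84400127289 = -84400591649$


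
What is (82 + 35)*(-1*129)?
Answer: -15093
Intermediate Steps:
(82 + 35)*(-1*129) = 117*(-129) = -15093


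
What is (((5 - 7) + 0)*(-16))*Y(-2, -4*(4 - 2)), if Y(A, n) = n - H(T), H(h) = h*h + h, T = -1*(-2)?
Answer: -448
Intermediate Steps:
T = 2
H(h) = h + h² (H(h) = h² + h = h + h²)
Y(A, n) = -6 + n (Y(A, n) = n - 2*(1 + 2) = n - 2*3 = n - 1*6 = n - 6 = -6 + n)
(((5 - 7) + 0)*(-16))*Y(-2, -4*(4 - 2)) = (((5 - 7) + 0)*(-16))*(-6 - 4*(4 - 2)) = ((-2 + 0)*(-16))*(-6 - 4*2) = (-2*(-16))*(-6 - 8) = 32*(-14) = -448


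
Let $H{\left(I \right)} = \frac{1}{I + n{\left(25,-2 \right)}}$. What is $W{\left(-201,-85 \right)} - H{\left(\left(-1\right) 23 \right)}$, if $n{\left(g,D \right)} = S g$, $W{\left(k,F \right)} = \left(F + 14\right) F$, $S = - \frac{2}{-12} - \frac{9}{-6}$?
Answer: $\frac{337957}{56} \approx 6034.9$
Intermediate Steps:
$S = \frac{5}{3}$ ($S = \left(-2\right) \left(- \frac{1}{12}\right) - - \frac{3}{2} = \frac{1}{6} + \frac{3}{2} = \frac{5}{3} \approx 1.6667$)
$W{\left(k,F \right)} = F \left(14 + F\right)$ ($W{\left(k,F \right)} = \left(14 + F\right) F = F \left(14 + F\right)$)
$n{\left(g,D \right)} = \frac{5 g}{3}$
$H{\left(I \right)} = \frac{1}{\frac{125}{3} + I}$ ($H{\left(I \right)} = \frac{1}{I + \frac{5}{3} \cdot 25} = \frac{1}{I + \frac{125}{3}} = \frac{1}{\frac{125}{3} + I}$)
$W{\left(-201,-85 \right)} - H{\left(\left(-1\right) 23 \right)} = - 85 \left(14 - 85\right) - \frac{3}{125 + 3 \left(\left(-1\right) 23\right)} = \left(-85\right) \left(-71\right) - \frac{3}{125 + 3 \left(-23\right)} = 6035 - \frac{3}{125 - 69} = 6035 - \frac{3}{56} = \frac{337957}{56}$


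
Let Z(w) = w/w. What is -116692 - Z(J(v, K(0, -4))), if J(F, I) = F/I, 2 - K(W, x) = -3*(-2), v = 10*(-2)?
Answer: -116693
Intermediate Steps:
v = -20
K(W, x) = -4 (K(W, x) = 2 - (-3)*(-2) = 2 - 1*6 = 2 - 6 = -4)
Z(w) = 1
-116692 - Z(J(v, K(0, -4))) = -116692 - 1*1 = -116692 - 1 = -116693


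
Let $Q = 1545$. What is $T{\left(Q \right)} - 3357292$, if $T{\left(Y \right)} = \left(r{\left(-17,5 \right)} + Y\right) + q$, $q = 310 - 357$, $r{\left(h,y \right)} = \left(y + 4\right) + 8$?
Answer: $-3355777$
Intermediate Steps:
$r{\left(h,y \right)} = 12 + y$ ($r{\left(h,y \right)} = \left(4 + y\right) + 8 = 12 + y$)
$q = -47$ ($q = 310 - 357 = -47$)
$T{\left(Y \right)} = -30 + Y$ ($T{\left(Y \right)} = \left(\left(12 + 5\right) + Y\right) - 47 = \left(17 + Y\right) - 47 = -30 + Y$)
$T{\left(Q \right)} - 3357292 = \left(-30 + 1545\right) - 3357292 = 1515 - 3357292 = -3355777$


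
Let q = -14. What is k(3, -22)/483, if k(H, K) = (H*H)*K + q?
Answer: -212/483 ≈ -0.43892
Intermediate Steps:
k(H, K) = -14 + K*H² (k(H, K) = (H*H)*K - 14 = H²*K - 14 = K*H² - 14 = -14 + K*H²)
k(3, -22)/483 = (-14 - 22*3²)/483 = (-14 - 22*9)*(1/483) = (-14 - 198)*(1/483) = -212*1/483 = -212/483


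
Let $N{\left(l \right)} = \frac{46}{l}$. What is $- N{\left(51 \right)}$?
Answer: $- \frac{46}{51} \approx -0.90196$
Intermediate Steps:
$- N{\left(51 \right)} = - \frac{46}{51}$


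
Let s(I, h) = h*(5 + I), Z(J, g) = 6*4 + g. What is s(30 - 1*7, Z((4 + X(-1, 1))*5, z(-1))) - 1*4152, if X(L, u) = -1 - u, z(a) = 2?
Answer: -3424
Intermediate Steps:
Z(J, g) = 24 + g
s(30 - 1*7, Z((4 + X(-1, 1))*5, z(-1))) - 1*4152 = (24 + 2)*(5 + (30 - 1*7)) - 1*4152 = 26*(5 + (30 - 7)) - 4152 = 26*(5 + 23) - 4152 = 26*28 - 4152 = 728 - 4152 = -3424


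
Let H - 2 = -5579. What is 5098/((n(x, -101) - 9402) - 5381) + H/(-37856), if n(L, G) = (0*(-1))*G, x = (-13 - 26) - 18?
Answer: -654113/3311392 ≈ -0.19753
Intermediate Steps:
H = -5577 (H = 2 - 5579 = -5577)
x = -57 (x = -39 - 18 = -57)
n(L, G) = 0 (n(L, G) = 0*G = 0)
5098/((n(x, -101) - 9402) - 5381) + H/(-37856) = 5098/((0 - 9402) - 5381) - 5577/(-37856) = 5098/(-9402 - 5381) - 5577*(-1/37856) = 5098/(-14783) + 33/224 = 5098*(-1/14783) + 33/224 = -5098/14783 + 33/224 = -654113/3311392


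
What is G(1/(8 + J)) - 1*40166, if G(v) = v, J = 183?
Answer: -7671705/191 ≈ -40166.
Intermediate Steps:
G(1/(8 + J)) - 1*40166 = 1/(8 + 183) - 1*40166 = 1/191 - 40166 = -7671705/191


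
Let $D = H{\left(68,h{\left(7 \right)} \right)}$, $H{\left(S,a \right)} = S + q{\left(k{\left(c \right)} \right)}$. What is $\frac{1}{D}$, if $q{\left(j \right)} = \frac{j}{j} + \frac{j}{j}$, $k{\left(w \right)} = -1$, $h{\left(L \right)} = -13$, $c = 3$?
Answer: $\frac{1}{70} \approx 0.014286$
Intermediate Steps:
$q{\left(j \right)} = 2$ ($q{\left(j \right)} = 1 + 1 = 2$)
$H{\left(S,a \right)} = 2 + S$ ($H{\left(S,a \right)} = S + 2 = 2 + S$)
$D = 70$ ($D = 2 + 68 = 70$)
$\frac{1}{D} = \frac{1}{70}$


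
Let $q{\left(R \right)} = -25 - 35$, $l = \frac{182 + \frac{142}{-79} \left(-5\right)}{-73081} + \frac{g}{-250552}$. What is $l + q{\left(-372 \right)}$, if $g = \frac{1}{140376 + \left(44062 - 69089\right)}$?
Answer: $- \frac{10011829532029119543}{166856557915040552} \approx -60.003$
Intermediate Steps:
$g = \frac{1}{115349}$ ($g = \frac{1}{140376 + \left(44062 - 69089\right)} = \frac{1}{140376 - 25027} = \frac{1}{115349} \approx 8.6693 \cdot 10^{-6}$)
$l = - \frac{436057126686423}{166856557915040552}$ ($l = \frac{182 + \frac{142}{-79} \left(-5\right)}{-73081} + \frac{1}{115349 \left(-250552\right)} = \left(182 + 142 \left(- \frac{1}{79}\right) \left(-5\right)\right) \left(- \frac{1}{73081}\right) + \frac{1}{115349} \left(- \frac{1}{250552}\right) = \left(182 - - \frac{710}{79}\right) \left(- \frac{1}{73081}\right) - \frac{1}{28900922648} = \left(182 + \frac{710}{79}\right) \left(- \frac{1}{73081}\right) - \frac{1}{28900922648} = \frac{15088}{79} \left(- \frac{1}{73081}\right) - \frac{1}{28900922648} = - \frac{15088}{5773399} - \frac{1}{28900922648} = - \frac{436057126686423}{166856557915040552} \approx -0.0026134$)
$q{\left(R \right)} = -60$
$l + q{\left(-372 \right)} = - \frac{436057126686423}{166856557915040552} - 60 = - \frac{10011829532029119543}{166856557915040552}$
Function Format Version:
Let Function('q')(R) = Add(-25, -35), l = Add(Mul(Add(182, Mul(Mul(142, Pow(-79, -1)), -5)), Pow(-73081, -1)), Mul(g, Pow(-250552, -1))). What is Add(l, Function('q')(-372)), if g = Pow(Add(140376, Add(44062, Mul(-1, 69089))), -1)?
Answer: Rational(-10011829532029119543, 166856557915040552) ≈ -60.003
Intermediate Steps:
g = Rational(1, 115349) (g = Pow(Add(140376, Add(44062, -69089)), -1) = Pow(Add(140376, -25027), -1) = Pow(115349, -1) = Rational(1, 115349) ≈ 8.6693e-6)
l = Rational(-436057126686423, 166856557915040552) (l = Add(Mul(Add(182, Mul(Mul(142, Pow(-79, -1)), -5)), Pow(-73081, -1)), Mul(Rational(1, 115349), Pow(-250552, -1))) = Add(Mul(Add(182, Mul(Mul(142, Rational(-1, 79)), -5)), Rational(-1, 73081)), Mul(Rational(1, 115349), Rational(-1, 250552))) = Add(Mul(Add(182, Mul(Rational(-142, 79), -5)), Rational(-1, 73081)), Rational(-1, 28900922648)) = Add(Mul(Add(182, Rational(710, 79)), Rational(-1, 73081)), Rational(-1, 28900922648)) = Add(Mul(Rational(15088, 79), Rational(-1, 73081)), Rational(-1, 28900922648)) = Add(Rational(-15088, 5773399), Rational(-1, 28900922648)) = Rational(-436057126686423, 166856557915040552) ≈ -0.0026134)
Function('q')(R) = -60
Add(l, Function('q')(-372)) = Add(Rational(-436057126686423, 166856557915040552), -60) = Rational(-10011829532029119543, 166856557915040552)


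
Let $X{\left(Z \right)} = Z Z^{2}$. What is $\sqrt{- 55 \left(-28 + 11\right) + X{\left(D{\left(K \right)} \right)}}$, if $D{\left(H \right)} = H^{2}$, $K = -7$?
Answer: $18 \sqrt{366} \approx 344.36$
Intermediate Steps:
$X{\left(Z \right)} = Z^{3}$
$\sqrt{- 55 \left(-28 + 11\right) + X{\left(D{\left(K \right)} \right)}} = \sqrt{- 55 \left(-28 + 11\right) + \left(\left(-7\right)^{2}\right)^{3}} = \sqrt{\left(-55\right) \left(-17\right) + 49^{3}} = \sqrt{935 + 117649} = \sqrt{118584} = 18 \sqrt{366}$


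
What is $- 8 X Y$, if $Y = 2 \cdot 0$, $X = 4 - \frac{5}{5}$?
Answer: $0$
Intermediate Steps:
$X = 3$ ($X = 4 - 1 = 3$)
$Y = 0$
$- 8 X Y = \left(-8\right) 3 \cdot 0 = \left(-24\right) 0 = 0$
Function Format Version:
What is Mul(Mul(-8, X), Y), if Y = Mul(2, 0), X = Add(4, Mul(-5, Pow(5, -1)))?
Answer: 0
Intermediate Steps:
X = 3 (X = Add(4, Mul(-5, Rational(1, 5))) = Add(4, -1) = 3)
Y = 0
Mul(Mul(-8, X), Y) = Mul(Mul(-8, 3), 0) = Mul(-24, 0) = 0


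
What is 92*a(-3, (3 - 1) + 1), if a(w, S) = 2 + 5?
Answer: 644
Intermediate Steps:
a(w, S) = 7
92*a(-3, (3 - 1) + 1) = 92*7 = 644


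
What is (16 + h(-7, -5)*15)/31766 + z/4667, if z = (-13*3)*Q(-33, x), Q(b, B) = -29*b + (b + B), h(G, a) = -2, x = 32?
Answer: -6507851/814571 ≈ -7.9893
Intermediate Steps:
Q(b, B) = B - 28*b (Q(b, B) = -29*b + (B + b) = B - 28*b)
z = -37284 (z = (-13*3)*(32 - 28*(-33)) = -39*(32 + 924) = -39*956 = -37284)
(16 + h(-7, -5)*15)/31766 + z/4667 = (16 - 2*15)/31766 - 37284/4667 = (16 - 30)*(1/31766) - 37284*1/4667 = -14*1/31766 - 2868/359 = -1/2269 - 2868/359 = -6507851/814571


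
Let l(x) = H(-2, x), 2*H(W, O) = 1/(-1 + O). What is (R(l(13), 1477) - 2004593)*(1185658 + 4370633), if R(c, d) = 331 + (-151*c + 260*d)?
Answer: -72020568006023/8 ≈ -9.0026e+12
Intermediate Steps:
H(W, O) = 1/(2*(-1 + O))
l(x) = 1/(2*(-1 + x))
R(c, d) = 331 - 151*c + 260*d
(R(l(13), 1477) - 2004593)*(1185658 + 4370633) = ((331 - 151/(2*(-1 + 13)) + 260*1477) - 2004593)*(1185658 + 4370633) = ((331 - 151/(2*12) + 384020) - 2004593)*5556291 = ((331 - 151*1/24 + 384020) - 2004593)*5556291 = ((331 - 151/24 + 384020) - 2004593)*5556291 = (9224273/24 - 2004593)*5556291 = -38885959/24*5556291 = -72020568006023/8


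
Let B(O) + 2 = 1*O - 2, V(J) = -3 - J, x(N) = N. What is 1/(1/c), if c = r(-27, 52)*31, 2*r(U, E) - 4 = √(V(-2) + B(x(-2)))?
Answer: 62 + 31*I*√7/2 ≈ 62.0 + 41.009*I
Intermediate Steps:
B(O) = -4 + O (B(O) = -2 + (1*O - 2) = -2 + (O - 2) = -2 + (-2 + O) = -4 + O)
r(U, E) = 2 + I*√7/2 (r(U, E) = 2 + √((-3 - 1*(-2)) + (-4 - 2))/2 = 2 + √((-3 + 2) - 6)/2 = 2 + √(-1 - 6)/2 = 2 + √(-7)/2 = 2 + (I*√7)/2 = 2 + I*√7/2)
c = 62 + 31*I*√7/2 (c = (2 + I*√7/2)*31 = 62 + 31*I*√7/2 ≈ 62.0 + 41.009*I)
1/(1/c) = 1/(1/(62 + 31*I*√7/2)) = 62 + 31*I*√7/2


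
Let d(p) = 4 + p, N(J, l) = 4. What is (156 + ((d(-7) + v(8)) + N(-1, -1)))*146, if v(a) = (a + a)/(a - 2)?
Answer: 69934/3 ≈ 23311.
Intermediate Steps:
v(a) = 2*a/(-2 + a) (v(a) = (2*a)/(-2 + a) = 2*a/(-2 + a))
(156 + ((d(-7) + v(8)) + N(-1, -1)))*146 = (156 + (((4 - 7) + 2*8/(-2 + 8)) + 4))*146 = (156 + ((-3 + 2*8/6) + 4))*146 = (156 + ((-3 + 2*8*(1/6)) + 4))*146 = (156 + ((-3 + 8/3) + 4))*146 = (156 + (-1/3 + 4))*146 = (156 + 11/3)*146 = (479/3)*146 = 69934/3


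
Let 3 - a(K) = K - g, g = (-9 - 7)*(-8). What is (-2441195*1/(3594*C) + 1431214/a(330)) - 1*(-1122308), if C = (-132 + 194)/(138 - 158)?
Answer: 12364262290171/11085693 ≈ 1.1153e+6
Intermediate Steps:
g = 128 (g = -16*(-8) = 128)
C = -31/10 (C = 62/(-20) = 62*(-1/20) = -31/10 ≈ -3.1000)
a(K) = 131 - K (a(K) = 3 - (K - 1*128) = 3 - (K - 128) = 3 - (-128 + K) = 3 + (128 - K) = 131 - K)
(-2441195*1/(3594*C) + 1431214/a(330)) - 1*(-1122308) = (-2441195/((-31/10*3594)) + 1431214/(131 - 1*330)) - 1*(-1122308) = (-2441195/(-55707/5) + 1431214/(131 - 330)) + 1122308 = (-2441195*(-5/55707) + 1431214/(-199)) + 1122308 = (12205975/55707 + 1431214*(-1/199)) + 1122308 = (12205975/55707 - 1431214/199) + 1122308 = -77299649273/11085693 + 1122308 = 12364262290171/11085693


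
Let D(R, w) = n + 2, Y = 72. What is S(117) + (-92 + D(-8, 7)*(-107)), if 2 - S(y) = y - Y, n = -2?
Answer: -135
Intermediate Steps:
D(R, w) = 0 (D(R, w) = -2 + 2 = 0)
S(y) = 74 - y (S(y) = 2 - (y - 1*72) = 2 - (y - 72) = 2 - (-72 + y) = 2 + (72 - y) = 74 - y)
S(117) + (-92 + D(-8, 7)*(-107)) = (74 - 1*117) + (-92 + 0*(-107)) = (74 - 117) + (-92 + 0) = -43 - 92 = -135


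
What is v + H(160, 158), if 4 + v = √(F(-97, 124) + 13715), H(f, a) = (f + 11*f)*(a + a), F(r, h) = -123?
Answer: 606716 + 2*√3398 ≈ 6.0683e+5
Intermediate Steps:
H(f, a) = 24*a*f (H(f, a) = (12*f)*(2*a) = 24*a*f)
v = -4 + 2*√3398 (v = -4 + √(-123 + 13715) = -4 + √13592 = -4 + 2*√3398 ≈ 112.58)
v + H(160, 158) = (-4 + 2*√3398) + 24*158*160 = (-4 + 2*√3398) + 606720 = 606716 + 2*√3398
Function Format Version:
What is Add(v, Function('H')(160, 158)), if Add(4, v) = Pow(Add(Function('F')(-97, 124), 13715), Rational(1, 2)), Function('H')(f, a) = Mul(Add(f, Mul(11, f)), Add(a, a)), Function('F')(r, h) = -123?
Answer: Add(606716, Mul(2, Pow(3398, Rational(1, 2)))) ≈ 6.0683e+5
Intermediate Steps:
Function('H')(f, a) = Mul(24, a, f) (Function('H')(f, a) = Mul(Mul(12, f), Mul(2, a)) = Mul(24, a, f))
v = Add(-4, Mul(2, Pow(3398, Rational(1, 2)))) (v = Add(-4, Pow(Add(-123, 13715), Rational(1, 2))) = Add(-4, Pow(13592, Rational(1, 2))) = Add(-4, Mul(2, Pow(3398, Rational(1, 2)))) ≈ 112.58)
Add(v, Function('H')(160, 158)) = Add(Add(-4, Mul(2, Pow(3398, Rational(1, 2)))), Mul(24, 158, 160)) = Add(Add(-4, Mul(2, Pow(3398, Rational(1, 2)))), 606720) = Add(606716, Mul(2, Pow(3398, Rational(1, 2))))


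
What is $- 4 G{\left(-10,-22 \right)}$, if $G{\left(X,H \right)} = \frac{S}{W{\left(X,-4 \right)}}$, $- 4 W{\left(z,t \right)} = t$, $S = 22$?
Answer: $-88$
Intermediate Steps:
$W{\left(z,t \right)} = - \frac{t}{4}$
$G{\left(X,H \right)} = 22$ ($G{\left(X,H \right)} = \frac{22}{\left(- \frac{1}{4}\right) \left(-4\right)} = \frac{22}{1} = 22 \cdot 1 = 22$)
$- 4 G{\left(-10,-22 \right)} = \left(-4\right) 22 = -88$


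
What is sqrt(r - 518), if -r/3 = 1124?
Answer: I*sqrt(3890) ≈ 62.37*I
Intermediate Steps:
r = -3372 (r = -3*1124 = -3372)
sqrt(r - 518) = sqrt(-3372 - 518) = sqrt(-3890) = I*sqrt(3890)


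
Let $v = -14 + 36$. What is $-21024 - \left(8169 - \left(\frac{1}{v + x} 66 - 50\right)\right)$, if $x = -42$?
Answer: $- \frac{292463}{10} \approx -29246.0$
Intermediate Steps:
$v = 22$
$-21024 - \left(8169 - \left(\frac{1}{v + x} 66 - 50\right)\right) = -21024 - \left(8169 - \left(\frac{1}{22 - 42} \cdot 66 - 50\right)\right) = -21024 - \left(8169 - \left(\frac{1}{-20} \cdot 66 - 50\right)\right) = -21024 - \left(8169 - \left(\left(- \frac{1}{20}\right) 66 - 50\right)\right) = -21024 - \left(8169 - \left(- \frac{33}{10} - 50\right)\right) = -21024 - \left(8169 - - \frac{533}{10}\right) = -21024 - \left(8169 + \frac{533}{10}\right) = -21024 - \frac{82223}{10} = - \frac{292463}{10}$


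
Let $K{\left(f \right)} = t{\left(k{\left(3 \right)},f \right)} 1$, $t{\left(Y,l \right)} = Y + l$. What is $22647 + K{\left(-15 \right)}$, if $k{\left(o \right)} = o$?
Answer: $22635$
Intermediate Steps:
$K{\left(f \right)} = 3 + f$ ($K{\left(f \right)} = \left(3 + f\right) 1 = 3 + f$)
$22647 + K{\left(-15 \right)} = 22647 + \left(3 - 15\right) = 22647 - 12 = 22635$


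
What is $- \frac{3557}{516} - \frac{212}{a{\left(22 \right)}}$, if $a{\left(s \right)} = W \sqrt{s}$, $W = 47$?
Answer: $- \frac{3557}{516} - \frac{106 \sqrt{22}}{517} \approx -7.8551$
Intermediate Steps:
$a{\left(s \right)} = 47 \sqrt{s}$
$- \frac{3557}{516} - \frac{212}{a{\left(22 \right)}} = - \frac{3557}{516} - \frac{212}{47 \sqrt{22}} = \left(-3557\right) \frac{1}{516} - 212 \frac{\sqrt{22}}{1034} = - \frac{3557}{516} - \frac{106 \sqrt{22}}{517}$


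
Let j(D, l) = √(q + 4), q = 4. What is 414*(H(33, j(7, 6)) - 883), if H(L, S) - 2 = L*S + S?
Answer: -364734 + 28152*√2 ≈ -3.2492e+5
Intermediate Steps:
j(D, l) = 2*√2 (j(D, l) = √(4 + 4) = √8 = 2*√2)
H(L, S) = 2 + S + L*S (H(L, S) = 2 + (L*S + S) = 2 + (S + L*S) = 2 + S + L*S)
414*(H(33, j(7, 6)) - 883) = 414*((2 + 2*√2 + 33*(2*√2)) - 883) = 414*((2 + 2*√2 + 66*√2) - 883) = 414*((2 + 68*√2) - 883) = 414*(-881 + 68*√2) = -364734 + 28152*√2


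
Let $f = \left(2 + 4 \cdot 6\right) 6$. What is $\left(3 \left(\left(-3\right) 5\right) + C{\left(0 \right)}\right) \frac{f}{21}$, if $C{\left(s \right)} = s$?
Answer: $- \frac{2340}{7} \approx -334.29$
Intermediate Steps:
$f = 156$ ($f = \left(2 + 24\right) 6 = 26 \cdot 6 = 156$)
$\left(3 \left(\left(-3\right) 5\right) + C{\left(0 \right)}\right) \frac{f}{21} = \left(3 \left(\left(-3\right) 5\right) + 0\right) \frac{156}{21} = \left(3 \left(-15\right) + 0\right) 156 \cdot \frac{1}{21} = \left(-45 + 0\right) \frac{52}{7} = \left(-45\right) \frac{52}{7} = - \frac{2340}{7}$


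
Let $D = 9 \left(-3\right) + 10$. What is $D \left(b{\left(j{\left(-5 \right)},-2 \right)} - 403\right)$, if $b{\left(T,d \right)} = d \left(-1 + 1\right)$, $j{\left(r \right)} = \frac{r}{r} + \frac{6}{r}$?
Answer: $6851$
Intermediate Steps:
$D = -17$ ($D = -27 + 10 = -17$)
$j{\left(r \right)} = 1 + \frac{6}{r}$
$b{\left(T,d \right)} = 0$ ($b{\left(T,d \right)} = d 0 = 0$)
$D \left(b{\left(j{\left(-5 \right)},-2 \right)} - 403\right) = - 17 \left(0 - 403\right) = \left(-17\right) \left(-403\right) = 6851$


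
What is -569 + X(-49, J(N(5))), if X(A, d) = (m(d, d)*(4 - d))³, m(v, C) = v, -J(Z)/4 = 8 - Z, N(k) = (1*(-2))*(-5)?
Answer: -33337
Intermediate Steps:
N(k) = 10 (N(k) = -2*(-5) = 10)
J(Z) = -32 + 4*Z (J(Z) = -4*(8 - Z) = -32 + 4*Z)
X(A, d) = d³*(4 - d)³ (X(A, d) = (d*(4 - d))³ = d³*(4 - d)³)
-569 + X(-49, J(N(5))) = -569 - (-32 + 4*10)³*(-4 + (-32 + 4*10))³ = -569 - (-32 + 40)³*(-4 + (-32 + 40))³ = -569 - 1*8³*(-4 + 8)³ = -569 - 1*512*4³ = -569 - 1*512*64 = -569 - 32768 = -33337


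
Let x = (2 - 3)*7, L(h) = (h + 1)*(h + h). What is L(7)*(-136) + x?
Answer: -15239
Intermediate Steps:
L(h) = 2*h*(1 + h) (L(h) = (1 + h)*(2*h) = 2*h*(1 + h))
x = -7 (x = -1*7 = -7)
L(7)*(-136) + x = (2*7*(1 + 7))*(-136) - 7 = (2*7*8)*(-136) - 7 = 112*(-136) - 7 = -15232 - 7 = -15239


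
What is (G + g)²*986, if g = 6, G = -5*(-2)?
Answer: 252416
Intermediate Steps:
G = 10
(G + g)²*986 = (10 + 6)²*986 = 16²*986 = 256*986 = 252416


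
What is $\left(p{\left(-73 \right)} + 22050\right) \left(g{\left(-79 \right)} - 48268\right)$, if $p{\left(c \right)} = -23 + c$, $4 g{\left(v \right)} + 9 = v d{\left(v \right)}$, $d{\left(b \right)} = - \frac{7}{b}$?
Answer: $-1059763488$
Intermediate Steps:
$g{\left(v \right)} = -4$ ($g{\left(v \right)} = - \frac{9}{4} + \frac{v \left(- \frac{7}{v}\right)}{4} = - \frac{9}{4} + \frac{1}{4} \left(-7\right) = - \frac{9}{4} - \frac{7}{4} = -4$)
$\left(p{\left(-73 \right)} + 22050\right) \left(g{\left(-79 \right)} - 48268\right) = \left(\left(-23 - 73\right) + 22050\right) \left(-4 - 48268\right) = \left(-96 + 22050\right) \left(-48272\right) = 21954 \left(-48272\right) = -1059763488$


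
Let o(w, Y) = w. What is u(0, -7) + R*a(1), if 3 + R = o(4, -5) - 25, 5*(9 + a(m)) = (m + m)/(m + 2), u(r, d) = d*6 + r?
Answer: 854/5 ≈ 170.80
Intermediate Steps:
u(r, d) = r + 6*d (u(r, d) = 6*d + r = r + 6*d)
a(m) = -9 + 2*m/(5*(2 + m)) (a(m) = -9 + ((m + m)/(m + 2))/5 = -9 + ((2*m)/(2 + m))/5 = -9 + (2*m/(2 + m))/5 = -9 + 2*m/(5*(2 + m)))
R = -24 (R = -3 + (4 - 25) = -3 - 21 = -24)
u(0, -7) + R*a(1) = (0 + 6*(-7)) - 24*(-90 - 43*1)/(5*(2 + 1)) = (0 - 42) - 24*(-90 - 43)/(5*3) = -42 - 24*(-133)/(5*3) = -42 - 24*(-133/15) = -42 + 1064/5 = 854/5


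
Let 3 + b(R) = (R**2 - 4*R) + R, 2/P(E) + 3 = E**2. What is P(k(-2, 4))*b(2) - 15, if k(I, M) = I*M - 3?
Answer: -890/59 ≈ -15.085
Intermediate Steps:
k(I, M) = -3 + I*M
P(E) = 2/(-3 + E**2)
b(R) = -3 + R**2 - 3*R (b(R) = -3 + ((R**2 - 4*R) + R) = -3 + (R**2 - 3*R) = -3 + R**2 - 3*R)
P(k(-2, 4))*b(2) - 15 = (2/(-3 + (-3 - 2*4)**2))*(-3 + 2**2 - 3*2) - 15 = (2/(-3 + (-3 - 8)**2))*(-3 + 4 - 6) - 15 = (2/(-3 + (-11)**2))*(-5) - 15 = (2/(-3 + 121))*(-5) - 15 = (2/118)*(-5) - 15 = (2*(1/118))*(-5) - 15 = (1/59)*(-5) - 15 = -5/59 - 15 = -890/59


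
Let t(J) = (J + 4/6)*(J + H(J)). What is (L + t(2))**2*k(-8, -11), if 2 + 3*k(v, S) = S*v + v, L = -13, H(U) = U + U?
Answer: 234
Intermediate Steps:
H(U) = 2*U
t(J) = 3*J*(2/3 + J) (t(J) = (J + 4/6)*(J + 2*J) = (J + 4*(1/6))*(3*J) = (J + 2/3)*(3*J) = (2/3 + J)*(3*J) = 3*J*(2/3 + J))
k(v, S) = -2/3 + v/3 + S*v/3 (k(v, S) = -2/3 + (S*v + v)/3 = -2/3 + (v + S*v)/3 = -2/3 + (v/3 + S*v/3) = -2/3 + v/3 + S*v/3)
(L + t(2))**2*k(-8, -11) = (-13 + 2*(2 + 3*2))**2*(-2/3 + (1/3)*(-8) + (1/3)*(-11)*(-8)) = (-13 + 2*(2 + 6))**2*(-2/3 - 8/3 + 88/3) = (-13 + 2*8)**2*26 = (-13 + 16)**2*26 = 3**2*26 = 9*26 = 234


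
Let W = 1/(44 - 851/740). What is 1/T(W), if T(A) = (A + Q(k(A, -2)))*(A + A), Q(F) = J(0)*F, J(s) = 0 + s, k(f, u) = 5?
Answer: 734449/800 ≈ 918.06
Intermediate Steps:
J(s) = s
Q(F) = 0 (Q(F) = 0*F = 0)
W = 20/857 (W = 1/(44 - 851*1/740) = 1/(44 - 23/20) = 1/(857/20) = 20/857 ≈ 0.023337)
T(A) = 2*A**2 (T(A) = (A + 0)*(A + A) = A*(2*A) = 2*A**2)
1/T(W) = 1/(2*(20/857)**2) = 1/(2*(400/734449)) = 1/(800/734449) = 734449/800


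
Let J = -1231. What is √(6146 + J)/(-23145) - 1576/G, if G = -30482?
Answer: 788/15241 - √4915/23145 ≈ 0.048674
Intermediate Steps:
√(6146 + J)/(-23145) - 1576/G = √(6146 - 1231)/(-23145) - 1576/(-30482) = √4915*(-1/23145) - 1576*(-1/30482) = -√4915/23145 + 788/15241 = 788/15241 - √4915/23145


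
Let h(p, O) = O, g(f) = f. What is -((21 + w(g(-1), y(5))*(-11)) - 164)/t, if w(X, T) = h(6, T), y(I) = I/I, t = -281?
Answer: -154/281 ≈ -0.54804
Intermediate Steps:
y(I) = 1
w(X, T) = T
-((21 + w(g(-1), y(5))*(-11)) - 164)/t = -((21 + 1*(-11)) - 164)/(-281) = -((21 - 11) - 164)*(-1)/281 = -(10 - 164)*(-1)/281 = -(-154)*(-1)/281 = -1*154/281 = -154/281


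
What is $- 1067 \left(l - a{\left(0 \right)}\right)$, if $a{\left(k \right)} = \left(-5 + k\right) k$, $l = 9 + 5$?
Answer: $-14938$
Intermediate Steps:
$l = 14$
$a{\left(k \right)} = k \left(-5 + k\right)$
$- 1067 \left(l - a{\left(0 \right)}\right) = - 1067 \left(14 - 0 \left(-5 + 0\right)\right) = - 1067 \left(14 - 0 \left(-5\right)\right) = - 1067 \left(14 - 0\right) = - 1067 \left(14 + 0\right) = \left(-1067\right) 14 = -14938$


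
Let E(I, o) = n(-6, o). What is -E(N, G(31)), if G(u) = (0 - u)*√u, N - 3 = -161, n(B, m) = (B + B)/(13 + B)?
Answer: 12/7 ≈ 1.7143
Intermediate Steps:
n(B, m) = 2*B/(13 + B) (n(B, m) = (2*B)/(13 + B) = 2*B/(13 + B))
N = -158 (N = 3 - 161 = -158)
G(u) = -u^(3/2) (G(u) = (-u)*√u = -u^(3/2))
E(I, o) = -12/7 (E(I, o) = 2*(-6)/(13 - 6) = 2*(-6)/7 = 2*(-6)*(⅐) = -12/7)
-E(N, G(31)) = -1*(-12/7) = 12/7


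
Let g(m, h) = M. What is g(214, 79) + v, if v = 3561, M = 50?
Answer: 3611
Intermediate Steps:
g(m, h) = 50
g(214, 79) + v = 50 + 3561 = 3611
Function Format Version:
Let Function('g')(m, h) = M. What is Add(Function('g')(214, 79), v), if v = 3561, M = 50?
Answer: 3611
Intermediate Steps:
Function('g')(m, h) = 50
Add(Function('g')(214, 79), v) = Add(50, 3561) = 3611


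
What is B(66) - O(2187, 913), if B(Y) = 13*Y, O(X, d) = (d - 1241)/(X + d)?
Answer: 665032/775 ≈ 858.11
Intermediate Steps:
O(X, d) = (-1241 + d)/(X + d)
B(66) - O(2187, 913) = 13*66 - (-1241 + 913)/(2187 + 913) = 858 - (-328)/3100 = 858 - 1*(-82/775) = 858 + 82/775 = 665032/775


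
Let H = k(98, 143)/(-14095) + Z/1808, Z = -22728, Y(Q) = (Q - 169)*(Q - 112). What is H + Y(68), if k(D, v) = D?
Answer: 14116162637/3185470 ≈ 4431.4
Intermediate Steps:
Y(Q) = (-169 + Q)*(-112 + Q)
H = -40066043/3185470 (H = 98/(-14095) - 22728/1808 = 98*(-1/14095) - 22728*1/1808 = -98/14095 - 2841/226 = -40066043/3185470 ≈ -12.578)
H + Y(68) = -40066043/3185470 + (18928 + 68² - 281*68) = -40066043/3185470 + (18928 + 4624 - 19108) = -40066043/3185470 + 4444 = 14116162637/3185470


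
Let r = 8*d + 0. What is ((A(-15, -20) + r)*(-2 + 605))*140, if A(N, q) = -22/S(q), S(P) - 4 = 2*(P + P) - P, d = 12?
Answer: 8137485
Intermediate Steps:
S(P) = 4 + 3*P (S(P) = 4 + (2*(P + P) - P) = 4 + (2*(2*P) - P) = 4 + (4*P - P) = 4 + 3*P)
A(N, q) = -22/(4 + 3*q)
r = 96 (r = 8*12 + 0 = 96 + 0 = 96)
((A(-15, -20) + r)*(-2 + 605))*140 = ((-22/(4 + 3*(-20)) + 96)*(-2 + 605))*140 = ((-22/(4 - 60) + 96)*603)*140 = ((-22/(-56) + 96)*603)*140 = ((-22*(-1/56) + 96)*603)*140 = ((11/28 + 96)*603)*140 = ((2699/28)*603)*140 = (1627497/28)*140 = 8137485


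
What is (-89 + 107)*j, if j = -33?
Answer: -594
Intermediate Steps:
(-89 + 107)*j = (-89 + 107)*(-33) = 18*(-33) = -594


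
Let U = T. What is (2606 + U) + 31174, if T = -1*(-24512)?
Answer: 58292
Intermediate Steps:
T = 24512
U = 24512
(2606 + U) + 31174 = (2606 + 24512) + 31174 = 27118 + 31174 = 58292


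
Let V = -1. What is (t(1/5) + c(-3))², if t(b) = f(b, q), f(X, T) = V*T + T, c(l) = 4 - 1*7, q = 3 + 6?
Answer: 9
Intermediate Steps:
q = 9
c(l) = -3 (c(l) = 4 - 7 = -3)
f(X, T) = 0 (f(X, T) = -T + T = 0)
t(b) = 0
(t(1/5) + c(-3))² = (0 - 3)² = (-3)² = 9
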